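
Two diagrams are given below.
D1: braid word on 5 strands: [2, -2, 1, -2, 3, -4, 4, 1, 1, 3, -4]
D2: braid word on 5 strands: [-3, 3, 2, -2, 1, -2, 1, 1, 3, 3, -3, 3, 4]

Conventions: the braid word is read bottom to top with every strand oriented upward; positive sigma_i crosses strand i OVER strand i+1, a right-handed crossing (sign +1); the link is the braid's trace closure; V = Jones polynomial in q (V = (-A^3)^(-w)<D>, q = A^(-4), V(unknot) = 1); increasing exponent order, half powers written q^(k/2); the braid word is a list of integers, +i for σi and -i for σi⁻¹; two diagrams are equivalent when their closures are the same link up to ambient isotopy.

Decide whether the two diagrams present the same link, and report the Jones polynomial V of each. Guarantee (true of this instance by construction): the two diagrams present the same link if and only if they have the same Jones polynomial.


equivalent: yes
D1 (bracket -A^-17 + A^-13 - A^-9 + 2A^-5 + A^3; 11 crossings at w = +3): V = -q^(3/2) - 2q^(7/2) + q^(9/2) - q^(11/2) + q^(13/2)
D2 (bracket -A^-11 + A^-7 - A^-3 + 2A + A^9; 13 crossings at w = +5): V = -q^(3/2) - 2q^(7/2) + q^(9/2) - q^(11/2) + q^(13/2)
key observation: one V(q) for all 2 diagrams — one class (guaranteed)


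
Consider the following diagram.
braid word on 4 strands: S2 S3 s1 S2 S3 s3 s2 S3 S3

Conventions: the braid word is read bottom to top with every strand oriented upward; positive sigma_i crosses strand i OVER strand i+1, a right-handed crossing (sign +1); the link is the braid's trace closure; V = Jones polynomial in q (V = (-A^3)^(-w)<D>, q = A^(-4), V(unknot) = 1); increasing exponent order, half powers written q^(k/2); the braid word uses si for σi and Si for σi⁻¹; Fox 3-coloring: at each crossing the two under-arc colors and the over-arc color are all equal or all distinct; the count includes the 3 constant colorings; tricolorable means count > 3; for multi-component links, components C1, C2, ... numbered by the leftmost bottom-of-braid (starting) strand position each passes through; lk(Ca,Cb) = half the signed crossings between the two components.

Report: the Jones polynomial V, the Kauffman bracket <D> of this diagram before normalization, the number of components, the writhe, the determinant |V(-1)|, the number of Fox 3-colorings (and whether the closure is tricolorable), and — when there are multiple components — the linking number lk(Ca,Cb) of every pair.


Jones polynomial: V(q) = -q^-4 + q^-3 + q^-1
<D> = -A^-5 - A^3 + A^7; writhe -3
components 1, writhe -3 (9 crossings)
3-colorings: 9 of 3^9, det 3 — tricolorable
note: w = -3 shifts under R1 moves; the (-A^3)^(3) factor cancels that in V


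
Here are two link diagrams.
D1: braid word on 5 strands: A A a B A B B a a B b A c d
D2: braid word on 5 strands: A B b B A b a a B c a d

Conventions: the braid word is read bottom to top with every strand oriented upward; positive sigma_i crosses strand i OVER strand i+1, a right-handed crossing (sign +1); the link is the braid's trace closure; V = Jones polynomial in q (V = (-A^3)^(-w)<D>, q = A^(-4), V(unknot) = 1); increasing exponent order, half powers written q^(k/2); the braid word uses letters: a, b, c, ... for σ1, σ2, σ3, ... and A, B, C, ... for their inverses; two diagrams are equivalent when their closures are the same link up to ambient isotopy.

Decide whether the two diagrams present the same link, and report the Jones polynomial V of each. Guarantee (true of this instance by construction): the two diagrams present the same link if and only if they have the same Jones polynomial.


equivalent: no
V(D1) = -q^-4 + q^-3 + q^-1  (w -2, c 14, <D> = A^-2 + A^6 - A^10)
V(D2) = q^-2 - q^-1 + 1 - q + q^2  (w +2, c 12, <D> = A^-2 - A^2 + A^6 - A^10 + A^14)
why: 2 classes among 2 diagrams; unequal V(q) rules out equality


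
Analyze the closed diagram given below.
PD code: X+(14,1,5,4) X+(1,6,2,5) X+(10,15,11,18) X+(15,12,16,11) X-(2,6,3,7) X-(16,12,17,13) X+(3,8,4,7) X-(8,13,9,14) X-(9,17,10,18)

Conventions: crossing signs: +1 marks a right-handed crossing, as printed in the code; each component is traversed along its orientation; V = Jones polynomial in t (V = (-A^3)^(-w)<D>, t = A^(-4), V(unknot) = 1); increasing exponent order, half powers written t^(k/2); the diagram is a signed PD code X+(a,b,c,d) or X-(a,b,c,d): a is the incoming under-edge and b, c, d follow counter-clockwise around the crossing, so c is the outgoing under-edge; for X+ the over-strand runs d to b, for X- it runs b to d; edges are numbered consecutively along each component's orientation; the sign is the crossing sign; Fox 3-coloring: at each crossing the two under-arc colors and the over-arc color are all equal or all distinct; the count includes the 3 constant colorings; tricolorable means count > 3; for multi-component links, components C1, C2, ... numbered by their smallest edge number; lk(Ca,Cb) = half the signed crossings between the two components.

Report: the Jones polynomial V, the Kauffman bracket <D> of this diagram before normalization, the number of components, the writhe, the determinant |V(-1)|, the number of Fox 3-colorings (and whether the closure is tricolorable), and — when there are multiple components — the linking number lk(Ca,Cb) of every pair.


V = 1 + t + t^2 + t^3
<D> = -A^-9 - A^-5 - A^-1 - A^3 (w = +1)
3 components over 9 crossings, w = +1
lk(C1,C2): +1
lk(C1,C3) = 0
linking number lk(C2,C3) = 0
9 Fox colorings among 3^9, |V(-1)| = 0: tricolorable
why: |V(-1)| = 0: so tricolorable, since 3 divides 0


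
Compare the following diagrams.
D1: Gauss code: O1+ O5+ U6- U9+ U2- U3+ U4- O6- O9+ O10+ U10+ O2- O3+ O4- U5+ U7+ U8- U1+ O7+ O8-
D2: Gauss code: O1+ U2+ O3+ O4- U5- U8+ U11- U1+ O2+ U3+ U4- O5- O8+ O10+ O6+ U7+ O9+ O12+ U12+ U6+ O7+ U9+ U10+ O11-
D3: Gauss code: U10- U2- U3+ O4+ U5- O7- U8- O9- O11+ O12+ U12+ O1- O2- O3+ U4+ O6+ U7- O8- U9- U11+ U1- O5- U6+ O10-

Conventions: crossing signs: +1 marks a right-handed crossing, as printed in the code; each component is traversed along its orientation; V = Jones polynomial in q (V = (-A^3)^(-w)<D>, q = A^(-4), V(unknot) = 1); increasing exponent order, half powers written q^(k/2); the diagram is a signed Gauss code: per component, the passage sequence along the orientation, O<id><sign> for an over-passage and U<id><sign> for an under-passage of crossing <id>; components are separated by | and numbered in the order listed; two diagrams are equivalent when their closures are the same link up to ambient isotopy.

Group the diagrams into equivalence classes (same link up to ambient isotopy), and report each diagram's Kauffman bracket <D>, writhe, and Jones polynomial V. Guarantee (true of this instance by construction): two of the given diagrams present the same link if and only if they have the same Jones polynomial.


classes: {D1} | {D2} | {D3}
V(D1) = 1  [10 crossings, <D> = A^6, w = +2]
V(D2) = q + q^3 - q^4  [12 crossings, <D> = -A^2 + A^6 + A^14, w = +6]
V(D3) = q^-5 - 2q^-4 + 2q^-3 - 2q^-2 + 2q^-1 - 1 + q  [12 crossings, <D> = A^-10 - A^-6 + 2A^-2 - 2A^2 + 2A^6 - 2A^10 + A^14, w = -2]
note: comparing 3 Jones polynomials yields 3 groups


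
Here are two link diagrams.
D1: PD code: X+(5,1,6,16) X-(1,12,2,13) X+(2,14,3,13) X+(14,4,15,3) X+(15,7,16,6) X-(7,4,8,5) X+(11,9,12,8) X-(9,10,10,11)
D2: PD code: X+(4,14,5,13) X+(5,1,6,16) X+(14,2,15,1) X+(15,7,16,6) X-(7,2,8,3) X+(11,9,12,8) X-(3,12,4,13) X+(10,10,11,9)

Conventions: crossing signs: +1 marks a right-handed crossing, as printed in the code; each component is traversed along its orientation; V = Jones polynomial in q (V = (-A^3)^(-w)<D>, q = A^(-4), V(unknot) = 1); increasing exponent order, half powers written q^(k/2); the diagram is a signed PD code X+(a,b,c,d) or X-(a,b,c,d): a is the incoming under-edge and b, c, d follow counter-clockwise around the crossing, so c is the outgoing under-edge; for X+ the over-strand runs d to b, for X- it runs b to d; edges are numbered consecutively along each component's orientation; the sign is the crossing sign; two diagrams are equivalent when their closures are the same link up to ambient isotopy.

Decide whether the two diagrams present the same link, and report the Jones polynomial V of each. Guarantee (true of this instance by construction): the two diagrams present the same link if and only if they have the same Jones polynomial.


equivalent: yes
D1 (bracket A^6; 8 crossings at w = +2): V = 1
D2 (bracket A^12; 8 crossings at w = +4): V = 1
key observation: from 8 to 8 crossings by R-moves: one link, two diagrams


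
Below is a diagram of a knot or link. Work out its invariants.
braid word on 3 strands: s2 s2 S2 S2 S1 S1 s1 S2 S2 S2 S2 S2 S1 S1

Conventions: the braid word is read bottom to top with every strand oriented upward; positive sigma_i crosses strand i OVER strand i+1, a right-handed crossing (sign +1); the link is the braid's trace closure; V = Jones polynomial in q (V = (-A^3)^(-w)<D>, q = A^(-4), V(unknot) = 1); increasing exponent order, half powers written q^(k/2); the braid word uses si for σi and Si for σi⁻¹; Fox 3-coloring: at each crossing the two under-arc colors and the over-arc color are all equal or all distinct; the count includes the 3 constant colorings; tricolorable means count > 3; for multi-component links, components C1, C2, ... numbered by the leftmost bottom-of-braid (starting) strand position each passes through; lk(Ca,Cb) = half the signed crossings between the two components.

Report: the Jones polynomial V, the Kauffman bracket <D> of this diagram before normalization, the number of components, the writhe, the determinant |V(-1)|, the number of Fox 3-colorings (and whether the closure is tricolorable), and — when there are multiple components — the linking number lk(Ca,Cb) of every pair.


V = q^-11 - 2q^-10 + 2q^-9 - 3q^-8 + 2q^-7 - 2q^-6 + 2q^-5 + q^-3
<D> = A^-12 + 2A^-4 - 2 + 2A^4 - 3A^8 + 2A^12 - 2A^16 + A^20 (w = -8)
1 component over 14 crossings, w = -8
9 Fox colorings among 3^14, |V(-1)| = 15: tricolorable
why: |V(-1)| = 15: so tricolorable, since 3 divides 15


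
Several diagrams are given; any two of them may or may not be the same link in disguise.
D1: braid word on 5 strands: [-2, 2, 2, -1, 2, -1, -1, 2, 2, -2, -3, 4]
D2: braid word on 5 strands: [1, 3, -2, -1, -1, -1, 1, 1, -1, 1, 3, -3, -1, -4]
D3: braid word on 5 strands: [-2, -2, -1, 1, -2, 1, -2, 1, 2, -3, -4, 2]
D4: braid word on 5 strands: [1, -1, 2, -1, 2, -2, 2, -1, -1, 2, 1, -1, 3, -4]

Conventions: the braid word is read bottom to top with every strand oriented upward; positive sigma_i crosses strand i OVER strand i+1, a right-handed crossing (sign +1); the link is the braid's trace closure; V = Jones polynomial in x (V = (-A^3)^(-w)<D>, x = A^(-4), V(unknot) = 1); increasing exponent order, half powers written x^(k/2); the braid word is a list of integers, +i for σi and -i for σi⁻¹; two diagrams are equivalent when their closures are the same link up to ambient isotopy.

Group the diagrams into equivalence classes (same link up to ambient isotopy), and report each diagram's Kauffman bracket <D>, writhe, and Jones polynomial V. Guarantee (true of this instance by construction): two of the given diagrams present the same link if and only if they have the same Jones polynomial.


grouping into links: {D1, D4} | {D2} | {D3}
V(D1) = -x^-3 + 2x^-2 - 2x^-1 + 3 - 2x + 2x^2 - x^3  (w 0, c 12, <D> = -A^-12 + 2A^-8 - 2A^-4 + 3 - 2A^4 + 2A^8 - A^12)
V(D2) = 1  (w -2, c 14, <D> = A^-6)
V(D3) = x^-2 - x^-1 + 1 - x + x^2  (w -2, c 12, <D> = A^-14 - A^-10 + A^-6 - A^-2 + A^2)
D4 (bracket -A^-12 + 2A^-8 - 2A^-4 + 3 - 2A^4 + 2A^8 - A^12; 14 crossings at w = 0): V = -x^-3 + 2x^-2 - 2x^-1 + 3 - 2x + 2x^2 - x^3
key observation: comparing 4 Jones polynomials yields 3 groups


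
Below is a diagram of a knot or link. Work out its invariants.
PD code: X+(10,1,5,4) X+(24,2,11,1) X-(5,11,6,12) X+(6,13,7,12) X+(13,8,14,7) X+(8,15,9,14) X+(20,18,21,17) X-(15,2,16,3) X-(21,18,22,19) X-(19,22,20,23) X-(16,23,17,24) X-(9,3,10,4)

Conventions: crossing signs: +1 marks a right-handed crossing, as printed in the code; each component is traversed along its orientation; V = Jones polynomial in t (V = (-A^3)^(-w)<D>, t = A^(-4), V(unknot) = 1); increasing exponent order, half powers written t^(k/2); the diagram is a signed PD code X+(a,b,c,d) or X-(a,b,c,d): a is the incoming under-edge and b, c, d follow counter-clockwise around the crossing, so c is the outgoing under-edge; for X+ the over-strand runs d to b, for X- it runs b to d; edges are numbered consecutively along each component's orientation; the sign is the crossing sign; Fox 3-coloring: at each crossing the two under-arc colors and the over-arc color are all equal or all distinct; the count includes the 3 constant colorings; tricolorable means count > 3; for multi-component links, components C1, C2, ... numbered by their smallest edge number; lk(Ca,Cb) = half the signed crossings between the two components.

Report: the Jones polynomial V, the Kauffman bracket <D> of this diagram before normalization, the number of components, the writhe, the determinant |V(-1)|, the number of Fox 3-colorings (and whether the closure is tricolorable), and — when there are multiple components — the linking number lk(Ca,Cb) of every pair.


V = 1 + t + t^2 + t^3
<D> = A^-12 + A^-8 + A^-4 + 1 (w = 0)
3 components over 12 crossings, w = 0
lk(C1,C2): 0
lk(C1,C3) = 0
linking number lk(C2,C3) = +1
9 Fox colorings among 3^13, |V(-1)| = 0: tricolorable
why: summing lk over 3 pairs gives +1


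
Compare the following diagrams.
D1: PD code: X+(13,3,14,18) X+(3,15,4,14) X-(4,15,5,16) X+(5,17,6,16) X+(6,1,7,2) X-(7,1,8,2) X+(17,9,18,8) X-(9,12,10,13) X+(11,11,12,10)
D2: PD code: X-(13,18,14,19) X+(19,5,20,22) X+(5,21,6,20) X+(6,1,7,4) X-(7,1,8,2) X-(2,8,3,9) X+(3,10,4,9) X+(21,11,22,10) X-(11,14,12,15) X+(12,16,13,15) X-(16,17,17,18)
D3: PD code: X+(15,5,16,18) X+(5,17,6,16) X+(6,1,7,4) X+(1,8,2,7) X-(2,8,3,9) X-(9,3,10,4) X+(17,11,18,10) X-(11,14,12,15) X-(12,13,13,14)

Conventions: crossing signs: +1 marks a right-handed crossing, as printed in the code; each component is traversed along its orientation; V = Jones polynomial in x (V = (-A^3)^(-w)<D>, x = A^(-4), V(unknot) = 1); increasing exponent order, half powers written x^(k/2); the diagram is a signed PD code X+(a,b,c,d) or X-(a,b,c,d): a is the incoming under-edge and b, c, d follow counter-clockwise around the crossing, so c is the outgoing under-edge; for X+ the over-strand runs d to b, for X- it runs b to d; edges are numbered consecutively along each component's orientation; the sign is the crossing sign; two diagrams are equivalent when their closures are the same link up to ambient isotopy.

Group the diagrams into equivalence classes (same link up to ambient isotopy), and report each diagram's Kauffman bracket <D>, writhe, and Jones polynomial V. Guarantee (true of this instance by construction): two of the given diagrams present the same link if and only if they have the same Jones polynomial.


equivalence classes: {D1, D2, D3}
D1 (bracket -A^-9 + A^-1 + A^3 + A^7; 9 crossings at w = +3): V = -x^(1/2) - x^(3/2) - x^(5/2) + x^(9/2)
D2 (bracket -A^-15 + A^-7 + A^-3 + A; 11 crossings at w = +1): V = -x^(1/2) - x^(3/2) - x^(5/2) + x^(9/2)
V(D3) = -x^(1/2) - x^(3/2) - x^(5/2) + x^(9/2)  [9 crossings, <D> = -A^-15 + A^-7 + A^-3 + A, w = +1]
key observation: all 3 diagrams share one V(x), hence one class


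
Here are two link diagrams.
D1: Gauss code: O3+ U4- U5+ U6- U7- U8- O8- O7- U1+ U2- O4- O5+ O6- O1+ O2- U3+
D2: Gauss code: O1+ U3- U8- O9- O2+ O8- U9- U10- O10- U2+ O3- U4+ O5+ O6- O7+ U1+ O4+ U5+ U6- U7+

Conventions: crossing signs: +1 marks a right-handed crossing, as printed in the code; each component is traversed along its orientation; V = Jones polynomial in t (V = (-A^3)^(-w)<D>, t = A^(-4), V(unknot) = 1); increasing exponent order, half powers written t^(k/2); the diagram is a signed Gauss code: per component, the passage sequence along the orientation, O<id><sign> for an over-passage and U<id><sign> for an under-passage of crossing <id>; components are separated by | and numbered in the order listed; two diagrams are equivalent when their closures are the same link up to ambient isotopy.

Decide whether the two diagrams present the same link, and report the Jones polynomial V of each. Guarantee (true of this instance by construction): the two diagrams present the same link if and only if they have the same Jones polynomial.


equivalent: no
D1 (bracket A^-6; 8 crossings at w = -2): V = 1
D2 (bracket -A^-16 + A^-12 + A^-4; 10 crossings at w = 0): V = t + t^3 - t^4
key observation: 2 values of V(t) split the 2 diagrams


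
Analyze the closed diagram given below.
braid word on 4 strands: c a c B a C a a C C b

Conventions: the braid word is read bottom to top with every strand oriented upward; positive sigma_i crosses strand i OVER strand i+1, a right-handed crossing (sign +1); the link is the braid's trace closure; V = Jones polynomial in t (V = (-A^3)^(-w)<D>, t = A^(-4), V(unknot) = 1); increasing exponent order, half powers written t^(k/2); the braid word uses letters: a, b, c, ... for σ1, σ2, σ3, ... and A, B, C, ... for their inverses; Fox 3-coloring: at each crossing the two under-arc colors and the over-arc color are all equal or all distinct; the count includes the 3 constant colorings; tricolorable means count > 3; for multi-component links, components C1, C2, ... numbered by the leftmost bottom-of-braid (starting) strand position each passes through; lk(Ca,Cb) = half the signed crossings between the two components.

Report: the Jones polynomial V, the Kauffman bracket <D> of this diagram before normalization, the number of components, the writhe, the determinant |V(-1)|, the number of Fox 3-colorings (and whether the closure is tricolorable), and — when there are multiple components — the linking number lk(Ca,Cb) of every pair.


V = -t^-2 + 2t^-1 - 3 + 5t - 4t^2 + 5t^3 - 4t^4 + 2t^5 - t^6
<D> = A^-15 - 2A^-11 + 4A^-7 - 5A^-3 + 4A - 5A^5 + 3A^9 - 2A^13 + A^17 (w = +3)
1 component over 11 crossings, w = +3
9 Fox colorings among 3^11, |V(-1)| = 27: tricolorable
why: |V(-1)| = 27: so tricolorable, since 3 divides 27


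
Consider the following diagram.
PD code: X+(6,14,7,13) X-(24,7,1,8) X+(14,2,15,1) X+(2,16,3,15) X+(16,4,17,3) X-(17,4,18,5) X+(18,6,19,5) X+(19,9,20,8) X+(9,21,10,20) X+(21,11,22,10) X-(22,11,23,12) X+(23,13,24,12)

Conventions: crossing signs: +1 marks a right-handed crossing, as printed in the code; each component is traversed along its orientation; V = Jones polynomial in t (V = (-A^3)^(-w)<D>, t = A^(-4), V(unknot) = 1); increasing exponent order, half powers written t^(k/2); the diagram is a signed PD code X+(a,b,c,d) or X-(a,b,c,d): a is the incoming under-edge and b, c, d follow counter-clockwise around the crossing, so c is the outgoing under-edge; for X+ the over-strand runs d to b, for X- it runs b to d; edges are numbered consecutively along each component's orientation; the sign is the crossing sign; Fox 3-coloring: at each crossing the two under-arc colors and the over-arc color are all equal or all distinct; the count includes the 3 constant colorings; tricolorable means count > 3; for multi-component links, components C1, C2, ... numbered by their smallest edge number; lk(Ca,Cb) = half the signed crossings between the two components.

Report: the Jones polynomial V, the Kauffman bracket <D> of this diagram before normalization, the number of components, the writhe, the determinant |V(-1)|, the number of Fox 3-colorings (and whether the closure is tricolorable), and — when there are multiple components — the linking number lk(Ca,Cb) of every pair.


V(t) = t^2 - t^3 + 3t^4 - 3t^5 + 3t^6 - 3t^7 + 2t^8 - t^9
bracket: -A^-18 + 2A^-14 - 3A^-10 + 3A^-6 - 3A^-2 + 3A^2 - A^6 + A^10, w = +6
1 component, writhe +6, over 12 crossings
det 17, colorings 3 of 3^12 — not tricolorable
observation: w = +6 (over 12 crossings) is diagram-only; (-A^3)^(-6) removes it from V


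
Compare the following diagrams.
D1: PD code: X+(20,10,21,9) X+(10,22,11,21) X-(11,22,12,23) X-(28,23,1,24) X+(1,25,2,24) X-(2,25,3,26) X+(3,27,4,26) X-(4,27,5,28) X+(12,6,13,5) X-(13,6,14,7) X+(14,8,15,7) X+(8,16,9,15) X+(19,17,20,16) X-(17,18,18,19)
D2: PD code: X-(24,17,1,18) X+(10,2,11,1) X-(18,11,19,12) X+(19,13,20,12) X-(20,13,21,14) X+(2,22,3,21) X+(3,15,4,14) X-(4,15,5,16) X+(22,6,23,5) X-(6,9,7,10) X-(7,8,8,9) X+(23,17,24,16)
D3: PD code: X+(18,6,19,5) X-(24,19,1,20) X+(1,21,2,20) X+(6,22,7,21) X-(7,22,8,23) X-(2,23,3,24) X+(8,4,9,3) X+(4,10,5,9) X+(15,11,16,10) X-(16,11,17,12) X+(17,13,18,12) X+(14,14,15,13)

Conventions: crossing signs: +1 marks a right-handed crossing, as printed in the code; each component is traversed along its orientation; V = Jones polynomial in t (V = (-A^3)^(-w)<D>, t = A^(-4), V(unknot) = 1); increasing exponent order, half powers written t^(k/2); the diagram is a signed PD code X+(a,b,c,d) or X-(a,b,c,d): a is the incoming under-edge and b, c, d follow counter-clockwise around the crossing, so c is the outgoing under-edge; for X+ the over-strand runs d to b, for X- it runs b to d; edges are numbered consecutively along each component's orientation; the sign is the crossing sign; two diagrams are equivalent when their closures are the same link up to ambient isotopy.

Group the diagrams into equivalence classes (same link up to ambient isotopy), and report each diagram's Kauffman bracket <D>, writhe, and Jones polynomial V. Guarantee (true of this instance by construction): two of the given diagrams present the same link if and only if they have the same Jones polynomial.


grouping into links: {D1, D2, D3}
V(D1) = t + t^3 - t^4  (w +2, c 14, <D> = -A^-10 + A^-6 + A^2)
V(D2) = t + t^3 - t^4  (w 0, c 12, <D> = -A^-16 + A^-12 + A^-4)
V(D3) = t + t^3 - t^4  [12 crossings, <D> = -A^-4 + 1 + A^8, w = +4]
why: one V(t) for all 3 diagrams — one class (guaranteed)


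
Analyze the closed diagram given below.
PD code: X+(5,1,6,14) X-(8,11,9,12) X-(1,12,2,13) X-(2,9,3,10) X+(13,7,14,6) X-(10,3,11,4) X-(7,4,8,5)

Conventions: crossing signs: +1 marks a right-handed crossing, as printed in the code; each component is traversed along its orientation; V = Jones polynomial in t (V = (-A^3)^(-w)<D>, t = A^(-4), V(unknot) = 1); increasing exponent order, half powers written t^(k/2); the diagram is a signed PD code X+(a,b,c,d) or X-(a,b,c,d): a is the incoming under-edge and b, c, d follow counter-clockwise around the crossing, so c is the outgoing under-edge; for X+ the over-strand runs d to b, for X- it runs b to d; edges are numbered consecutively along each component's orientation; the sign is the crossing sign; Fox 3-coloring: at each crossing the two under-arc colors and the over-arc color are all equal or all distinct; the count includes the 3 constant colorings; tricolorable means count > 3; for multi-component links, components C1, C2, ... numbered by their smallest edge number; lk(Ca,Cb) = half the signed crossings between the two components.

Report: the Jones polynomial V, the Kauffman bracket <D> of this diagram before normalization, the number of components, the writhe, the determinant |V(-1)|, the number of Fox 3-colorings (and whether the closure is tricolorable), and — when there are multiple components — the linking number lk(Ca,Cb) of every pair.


V(t) = t^-5 - 2t^-4 + 2t^-3 - 2t^-2 + 2t^-1 - 1 + t
bracket: -A^-13 + A^-9 - 2A^-5 + 2A^-1 - 2A^3 + 2A^7 - A^11, w = -3
1 component, writhe -3, over 7 crossings
det 11, colorings 3 of 3^7 — not tricolorable
observation: det 11 = |V(-1)|; not divisible by 3, so not tricolorable


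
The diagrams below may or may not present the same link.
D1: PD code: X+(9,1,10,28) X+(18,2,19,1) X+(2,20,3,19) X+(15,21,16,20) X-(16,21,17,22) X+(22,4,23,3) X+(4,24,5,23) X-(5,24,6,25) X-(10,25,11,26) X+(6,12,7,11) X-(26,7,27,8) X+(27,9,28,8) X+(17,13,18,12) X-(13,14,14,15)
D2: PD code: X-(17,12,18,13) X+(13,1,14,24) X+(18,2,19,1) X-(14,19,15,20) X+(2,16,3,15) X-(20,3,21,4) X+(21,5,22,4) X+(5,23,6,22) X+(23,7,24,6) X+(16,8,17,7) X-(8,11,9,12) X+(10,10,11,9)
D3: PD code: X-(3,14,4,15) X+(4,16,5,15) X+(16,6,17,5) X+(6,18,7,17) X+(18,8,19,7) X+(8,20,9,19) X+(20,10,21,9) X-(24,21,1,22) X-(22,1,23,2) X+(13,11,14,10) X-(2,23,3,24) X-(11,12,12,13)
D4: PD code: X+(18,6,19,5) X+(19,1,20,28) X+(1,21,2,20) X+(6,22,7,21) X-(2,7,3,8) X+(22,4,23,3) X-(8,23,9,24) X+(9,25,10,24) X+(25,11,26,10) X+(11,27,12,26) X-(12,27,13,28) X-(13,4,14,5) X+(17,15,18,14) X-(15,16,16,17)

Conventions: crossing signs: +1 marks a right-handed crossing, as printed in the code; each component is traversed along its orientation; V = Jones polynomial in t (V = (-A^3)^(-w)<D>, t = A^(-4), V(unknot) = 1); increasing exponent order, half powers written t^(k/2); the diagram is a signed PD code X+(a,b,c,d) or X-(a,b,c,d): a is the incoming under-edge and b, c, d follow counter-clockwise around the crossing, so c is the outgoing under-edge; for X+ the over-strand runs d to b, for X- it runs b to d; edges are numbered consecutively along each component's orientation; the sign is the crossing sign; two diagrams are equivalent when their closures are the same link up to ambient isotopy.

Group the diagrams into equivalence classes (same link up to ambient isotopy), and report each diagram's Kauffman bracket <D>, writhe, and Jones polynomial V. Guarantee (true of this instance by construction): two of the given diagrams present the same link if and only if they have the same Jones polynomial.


classes: {D1} | {D2, D4} | {D3}
V(D1) = t + t^3 - t^4  [14 crossings, <D> = -A^-4 + 1 + A^8, w = +4]
V(D2) = t - t^2 + 2t^3 - t^4 + t^5 - t^6  [12 crossings, <D> = -A^-12 + A^-8 - A^-4 + 2 - A^4 + A^8, w = +4]
V(D3) = -t^-2 + t^-1 - 1 + 3t - 2t^2 + 3t^3 - 2t^4 + t^5 - t^6  [12 crossings, <D> = -A^-18 + A^-14 - 2A^-10 + 3A^-6 - 2A^-2 + 3A^2 - A^6 + A^10 - A^14, w = +2]
D4 (bracket -A^-12 + A^-8 - A^-4 + 2 - A^4 + A^8; 14 crossings at w = +4): V = t - t^2 + 2t^3 - t^4 + t^5 - t^6
insight: V(t) takes 3 values over 4 diagrams, fixing the grouping


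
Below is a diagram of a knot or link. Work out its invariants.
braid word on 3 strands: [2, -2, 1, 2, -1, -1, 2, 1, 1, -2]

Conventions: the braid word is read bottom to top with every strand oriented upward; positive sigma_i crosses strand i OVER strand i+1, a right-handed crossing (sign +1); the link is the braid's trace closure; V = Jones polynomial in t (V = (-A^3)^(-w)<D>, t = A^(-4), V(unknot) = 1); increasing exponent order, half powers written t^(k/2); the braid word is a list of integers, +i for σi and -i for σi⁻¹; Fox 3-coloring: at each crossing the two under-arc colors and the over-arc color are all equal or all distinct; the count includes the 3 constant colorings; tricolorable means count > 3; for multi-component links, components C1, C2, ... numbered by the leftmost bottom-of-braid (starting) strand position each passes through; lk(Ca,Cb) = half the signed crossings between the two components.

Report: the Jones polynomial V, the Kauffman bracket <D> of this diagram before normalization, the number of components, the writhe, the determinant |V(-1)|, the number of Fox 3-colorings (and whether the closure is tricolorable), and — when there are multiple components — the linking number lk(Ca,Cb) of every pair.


V(t) = -t^-1 + 2 - t + 2t^2 - t^3 + t^4 - t^5
bracket: -A^-14 + A^-10 - A^-6 + 2A^-2 - A^2 + 2A^6 - A^10, w = +2
1 component, writhe +2, over 10 crossings
det 9, colorings 9 of 3^10 — tricolorable
observation: the span of V is 6, forcing >= 6 crossings in any diagram


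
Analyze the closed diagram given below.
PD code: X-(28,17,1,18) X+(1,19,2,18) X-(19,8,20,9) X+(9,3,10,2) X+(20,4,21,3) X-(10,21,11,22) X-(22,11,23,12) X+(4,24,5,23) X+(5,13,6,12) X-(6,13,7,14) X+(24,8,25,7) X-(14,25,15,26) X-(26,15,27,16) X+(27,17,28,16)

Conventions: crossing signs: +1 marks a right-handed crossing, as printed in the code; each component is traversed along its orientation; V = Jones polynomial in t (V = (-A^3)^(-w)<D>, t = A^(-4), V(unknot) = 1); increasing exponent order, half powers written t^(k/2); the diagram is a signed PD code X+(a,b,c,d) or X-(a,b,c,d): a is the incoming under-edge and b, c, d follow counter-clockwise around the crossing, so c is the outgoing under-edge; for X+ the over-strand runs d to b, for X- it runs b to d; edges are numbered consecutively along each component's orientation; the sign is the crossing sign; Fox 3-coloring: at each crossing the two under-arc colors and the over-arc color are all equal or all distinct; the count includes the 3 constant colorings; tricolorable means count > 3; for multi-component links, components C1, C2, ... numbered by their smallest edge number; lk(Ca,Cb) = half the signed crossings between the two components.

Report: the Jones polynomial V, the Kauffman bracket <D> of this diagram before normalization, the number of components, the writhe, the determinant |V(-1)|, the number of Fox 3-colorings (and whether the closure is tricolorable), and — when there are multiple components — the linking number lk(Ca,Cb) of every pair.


V = -t^-3 + t^-2 - t^-1 + 3 - t + t^2 - t^3
<D> = -A^-12 + A^-8 - A^-4 + 3 - A^4 + A^8 - A^12 (w = 0)
1 component over 14 crossings, w = 0
27 Fox colorings among 3^14, |V(-1)| = 9: tricolorable
why: w = 0 (over 14 crossings) is diagram-only; (-A^3)^(0) removes it from V


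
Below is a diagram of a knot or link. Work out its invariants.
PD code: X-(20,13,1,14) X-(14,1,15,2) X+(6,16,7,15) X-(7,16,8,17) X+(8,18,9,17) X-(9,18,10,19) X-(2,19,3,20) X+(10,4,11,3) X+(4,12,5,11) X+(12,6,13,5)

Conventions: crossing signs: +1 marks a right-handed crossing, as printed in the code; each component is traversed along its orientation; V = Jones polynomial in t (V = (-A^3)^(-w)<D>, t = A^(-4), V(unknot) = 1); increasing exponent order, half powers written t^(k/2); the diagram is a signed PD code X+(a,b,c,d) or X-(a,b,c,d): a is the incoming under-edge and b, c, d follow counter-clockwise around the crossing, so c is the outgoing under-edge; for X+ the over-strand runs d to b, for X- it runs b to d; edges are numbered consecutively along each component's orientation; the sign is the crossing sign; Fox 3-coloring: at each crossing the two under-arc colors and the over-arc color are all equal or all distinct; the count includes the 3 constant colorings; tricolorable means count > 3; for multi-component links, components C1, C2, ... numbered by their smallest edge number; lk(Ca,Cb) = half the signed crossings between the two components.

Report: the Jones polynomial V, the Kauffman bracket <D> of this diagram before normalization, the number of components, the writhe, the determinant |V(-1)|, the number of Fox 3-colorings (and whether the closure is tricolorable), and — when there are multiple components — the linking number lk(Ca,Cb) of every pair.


Jones polynomial: V(t) = -t^-3 + t^-2 - t^-1 + 3 - t + t^2 - t^3
<D> = -A^-12 + A^-8 - A^-4 + 3 - A^4 + A^8 - A^12; writhe 0
components 1, writhe 0 (10 crossings)
3-colorings: 27 of 3^10, det 9 — tricolorable
note: w = 0 shifts under R1 moves; the (-A^3)^(0) factor cancels that in V


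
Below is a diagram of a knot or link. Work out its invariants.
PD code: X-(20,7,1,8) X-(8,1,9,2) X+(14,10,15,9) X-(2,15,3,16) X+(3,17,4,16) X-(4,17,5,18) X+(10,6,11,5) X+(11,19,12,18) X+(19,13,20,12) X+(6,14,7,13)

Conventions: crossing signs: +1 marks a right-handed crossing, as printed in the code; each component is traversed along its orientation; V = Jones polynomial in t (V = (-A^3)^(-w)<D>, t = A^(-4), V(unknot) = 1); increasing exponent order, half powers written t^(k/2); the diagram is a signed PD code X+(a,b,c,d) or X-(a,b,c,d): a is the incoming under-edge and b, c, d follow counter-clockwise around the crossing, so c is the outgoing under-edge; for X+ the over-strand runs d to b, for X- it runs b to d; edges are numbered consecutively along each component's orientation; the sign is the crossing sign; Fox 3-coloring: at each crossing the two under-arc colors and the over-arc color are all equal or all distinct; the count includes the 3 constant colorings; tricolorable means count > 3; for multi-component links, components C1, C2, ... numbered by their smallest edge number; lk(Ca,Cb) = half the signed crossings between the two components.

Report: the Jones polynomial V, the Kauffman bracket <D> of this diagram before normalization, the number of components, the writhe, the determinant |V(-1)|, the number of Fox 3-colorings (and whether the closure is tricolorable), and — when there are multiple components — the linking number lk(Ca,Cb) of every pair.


V = -t^-1 + 2 - t + 2t^2 - t^3 + t^4 - t^5
<D> = -A^-14 + A^-10 - A^-6 + 2A^-2 - A^2 + 2A^6 - A^10 (w = +2)
1 component over 10 crossings, w = +2
9 Fox colorings among 3^10, |V(-1)| = 9: tricolorable
why: V spans 6 powers of t: at least 6 crossings in any diagram


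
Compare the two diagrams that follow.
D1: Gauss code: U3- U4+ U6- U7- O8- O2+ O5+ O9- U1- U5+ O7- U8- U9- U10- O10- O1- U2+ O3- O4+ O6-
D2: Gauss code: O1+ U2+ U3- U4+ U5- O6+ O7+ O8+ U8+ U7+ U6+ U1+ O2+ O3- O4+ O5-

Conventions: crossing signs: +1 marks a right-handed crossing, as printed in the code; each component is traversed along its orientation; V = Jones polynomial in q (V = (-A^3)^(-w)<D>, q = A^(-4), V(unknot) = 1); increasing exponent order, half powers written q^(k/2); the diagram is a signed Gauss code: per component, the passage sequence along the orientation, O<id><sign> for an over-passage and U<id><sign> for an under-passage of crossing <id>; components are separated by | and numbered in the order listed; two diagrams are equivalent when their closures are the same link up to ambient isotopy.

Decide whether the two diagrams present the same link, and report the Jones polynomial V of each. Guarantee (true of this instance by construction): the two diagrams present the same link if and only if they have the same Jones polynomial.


equivalent: no
D1 (bracket A^-8 + 1 - A^4; 10 crossings at w = -4): V = -q^-4 + q^-3 + q^-1
D2 (bracket A^12; 8 crossings at w = +4): V = 1
key observation: 2 classes among 2 diagrams; unequal V(q) rules out equality


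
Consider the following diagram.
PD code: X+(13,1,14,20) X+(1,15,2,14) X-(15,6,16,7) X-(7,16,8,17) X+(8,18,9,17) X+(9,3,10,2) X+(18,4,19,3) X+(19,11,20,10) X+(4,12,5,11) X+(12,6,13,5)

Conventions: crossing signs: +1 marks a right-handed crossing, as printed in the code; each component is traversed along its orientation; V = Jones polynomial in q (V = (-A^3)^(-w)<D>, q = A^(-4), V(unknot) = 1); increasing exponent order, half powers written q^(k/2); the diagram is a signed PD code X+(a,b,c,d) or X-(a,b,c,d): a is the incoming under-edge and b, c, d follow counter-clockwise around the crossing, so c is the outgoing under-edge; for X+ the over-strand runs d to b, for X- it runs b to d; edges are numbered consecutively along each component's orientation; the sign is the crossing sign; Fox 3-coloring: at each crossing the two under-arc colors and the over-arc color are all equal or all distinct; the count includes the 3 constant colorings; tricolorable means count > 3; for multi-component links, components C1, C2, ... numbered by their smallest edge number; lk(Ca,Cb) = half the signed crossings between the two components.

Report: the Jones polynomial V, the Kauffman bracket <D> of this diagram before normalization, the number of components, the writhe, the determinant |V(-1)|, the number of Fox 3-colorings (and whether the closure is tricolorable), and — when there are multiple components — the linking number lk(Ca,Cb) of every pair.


Jones polynomial: V(q) = q^2 + 2q^4 - 2q^5 + q^6 - 2q^7 + q^8
<D> = A^-14 - 2A^-10 + A^-6 - 2A^-2 + 2A^2 + A^10; writhe +6
components 1, writhe +6 (10 crossings)
3-colorings: 27 of 3^10, det 9 — tricolorable
note: det 9 = |V(-1)|; divisible by 3, so tricolorable


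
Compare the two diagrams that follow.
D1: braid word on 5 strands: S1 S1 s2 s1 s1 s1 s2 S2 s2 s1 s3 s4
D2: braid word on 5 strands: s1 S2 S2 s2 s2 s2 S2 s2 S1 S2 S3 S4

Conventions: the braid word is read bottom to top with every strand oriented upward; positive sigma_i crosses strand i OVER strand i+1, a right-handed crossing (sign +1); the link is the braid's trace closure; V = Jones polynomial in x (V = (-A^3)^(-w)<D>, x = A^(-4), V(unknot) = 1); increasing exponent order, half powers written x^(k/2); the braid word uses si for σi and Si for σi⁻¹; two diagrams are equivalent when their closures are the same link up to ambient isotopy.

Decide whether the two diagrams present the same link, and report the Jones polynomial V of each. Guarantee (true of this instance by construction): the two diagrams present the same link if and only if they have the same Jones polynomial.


equivalent: no
V(D1) = x - x^2 + 2x^3 - x^4 + x^5 - x^6  (w +6, c 12, <D> = -A^-6 + A^-2 - A^2 + 2A^6 - A^10 + A^14)
V(D2) = 1  [12 crossings, <D> = A^-6, w = -2]
key observation: 2 classes among 2 diagrams; unequal V(x) rules out equality


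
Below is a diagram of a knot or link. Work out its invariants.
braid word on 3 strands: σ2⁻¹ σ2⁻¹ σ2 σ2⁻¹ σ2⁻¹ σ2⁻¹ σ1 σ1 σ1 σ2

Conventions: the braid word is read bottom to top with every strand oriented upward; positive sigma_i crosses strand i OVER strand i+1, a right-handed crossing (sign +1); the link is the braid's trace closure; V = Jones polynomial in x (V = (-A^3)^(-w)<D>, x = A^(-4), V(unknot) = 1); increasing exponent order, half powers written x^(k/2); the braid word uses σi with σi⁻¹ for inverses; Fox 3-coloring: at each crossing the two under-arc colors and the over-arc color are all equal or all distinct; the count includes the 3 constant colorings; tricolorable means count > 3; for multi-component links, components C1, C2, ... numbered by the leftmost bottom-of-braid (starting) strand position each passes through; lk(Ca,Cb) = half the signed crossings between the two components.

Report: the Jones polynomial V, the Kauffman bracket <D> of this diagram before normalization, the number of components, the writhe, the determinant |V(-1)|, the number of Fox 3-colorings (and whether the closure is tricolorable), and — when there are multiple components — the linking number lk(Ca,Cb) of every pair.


V = -x^-3 + x^-2 - x^-1 + 3 - x + x^2 - x^3
<D> = -A^-12 + A^-8 - A^-4 + 3 - A^4 + A^8 - A^12 (w = 0)
1 component over 10 crossings, w = 0
27 Fox colorings among 3^10, |V(-1)| = 9: tricolorable
why: w = 0 shifts under R1 moves; the (-A^3)^(0) factor cancels that in V


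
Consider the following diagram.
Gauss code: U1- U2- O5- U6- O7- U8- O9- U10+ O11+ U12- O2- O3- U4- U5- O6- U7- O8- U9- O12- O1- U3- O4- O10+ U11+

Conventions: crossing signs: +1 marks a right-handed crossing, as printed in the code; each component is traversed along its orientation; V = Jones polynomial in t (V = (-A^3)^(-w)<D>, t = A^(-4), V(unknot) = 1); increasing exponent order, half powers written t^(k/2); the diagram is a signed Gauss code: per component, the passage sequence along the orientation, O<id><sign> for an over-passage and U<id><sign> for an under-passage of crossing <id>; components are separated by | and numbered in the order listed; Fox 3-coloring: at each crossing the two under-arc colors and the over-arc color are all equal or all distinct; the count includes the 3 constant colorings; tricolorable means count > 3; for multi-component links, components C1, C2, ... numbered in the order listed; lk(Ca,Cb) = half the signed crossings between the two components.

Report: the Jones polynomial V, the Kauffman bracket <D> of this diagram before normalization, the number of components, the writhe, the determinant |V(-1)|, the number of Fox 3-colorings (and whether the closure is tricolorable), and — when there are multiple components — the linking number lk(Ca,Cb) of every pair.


V(t) = -t^-12 + 2t^-11 - 3t^-10 + 4t^-9 - 5t^-8 + 4t^-7 - 3t^-6 + 3t^-5 - t^-4 + t^-3
bracket: A^-12 - A^-8 + 3A^-4 - 3 + 4A^4 - 5A^8 + 4A^12 - 3A^16 + 2A^20 - A^24, w = -8
1 component, writhe -8, over 12 crossings
det 27, colorings 9 of 3^12 — tricolorable
observation: w = -8 (over 12 crossings) is diagram-only; (-A^3)^(8) removes it from V


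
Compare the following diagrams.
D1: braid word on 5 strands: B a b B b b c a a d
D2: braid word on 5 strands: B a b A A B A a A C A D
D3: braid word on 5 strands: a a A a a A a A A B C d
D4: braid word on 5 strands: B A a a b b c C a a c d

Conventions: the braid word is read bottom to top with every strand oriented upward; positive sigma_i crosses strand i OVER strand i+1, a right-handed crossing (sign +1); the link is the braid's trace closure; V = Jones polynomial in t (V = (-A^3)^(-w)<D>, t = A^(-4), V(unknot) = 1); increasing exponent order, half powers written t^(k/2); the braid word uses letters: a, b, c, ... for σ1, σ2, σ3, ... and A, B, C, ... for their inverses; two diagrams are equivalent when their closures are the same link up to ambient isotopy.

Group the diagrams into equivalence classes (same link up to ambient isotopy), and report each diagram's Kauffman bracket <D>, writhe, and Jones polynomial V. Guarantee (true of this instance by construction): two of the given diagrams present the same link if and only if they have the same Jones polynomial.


grouping into links: {D1, D4} | {D2} | {D3}
V(D1) = t - t^2 + 2t^3 - t^4 + t^5 - t^6  (w +6, c 10, <D> = -A^-6 + A^-2 - A^2 + 2A^6 - A^10 + A^14)
D2 (bracket A^-14 + A^-6 - A^-2; 12 crossings at w = -6): V = -t^-4 + t^-3 + t^-1
D3 (bracket 1; 12 crossings at w = 0): V = 1
D4 (bracket -A^-6 + A^-2 - A^2 + 2A^6 - A^10 + A^14; 12 crossings at w = +6): V = t - t^2 + 2t^3 - t^4 + t^5 - t^6
key observation: 3 classes among 4 diagrams; unequal V(t) rules out equality
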